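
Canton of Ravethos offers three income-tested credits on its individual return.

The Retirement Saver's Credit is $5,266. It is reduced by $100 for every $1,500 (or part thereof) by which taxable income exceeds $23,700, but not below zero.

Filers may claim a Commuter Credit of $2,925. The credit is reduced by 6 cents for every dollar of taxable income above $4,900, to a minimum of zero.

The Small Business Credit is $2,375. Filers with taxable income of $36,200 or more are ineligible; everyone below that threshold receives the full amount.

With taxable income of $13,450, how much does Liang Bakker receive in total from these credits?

$10,053

Retirement Saver's Credit: $13,450 is at or below the $23,700 threshold, so the full $5,266 applies.
Commuter Credit: 6% of the $8,550 excess over $4,900 is $513; credit = $2,925 − $513 = $2,412.
Small Business Credit: $13,450 is below the $36,200 cutoff, so the full $2,375 applies.
Total: $5,266 + $2,412 + $2,375 = $10,053.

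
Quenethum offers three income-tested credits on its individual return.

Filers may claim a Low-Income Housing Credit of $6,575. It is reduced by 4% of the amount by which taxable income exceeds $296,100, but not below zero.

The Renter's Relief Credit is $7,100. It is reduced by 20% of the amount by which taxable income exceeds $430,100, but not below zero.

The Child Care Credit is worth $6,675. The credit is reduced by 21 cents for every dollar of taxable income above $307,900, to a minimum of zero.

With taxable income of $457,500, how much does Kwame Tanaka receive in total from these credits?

Low-Income Housing Credit: 4% of the $161,400 excess over $296,100 is $6,456; credit = $6,575 − $6,456 = $119.
Renter's Relief Credit: 20% of the $27,400 excess over $430,100 is $5,480; credit = $7,100 − $5,480 = $1,620.
Child Care Credit: 21% of the $149,600 excess over $307,900 is $31,416 ≥ base, so the credit is $0.
Total: $119 + $1,620 + $0 = $1,739.

$1,739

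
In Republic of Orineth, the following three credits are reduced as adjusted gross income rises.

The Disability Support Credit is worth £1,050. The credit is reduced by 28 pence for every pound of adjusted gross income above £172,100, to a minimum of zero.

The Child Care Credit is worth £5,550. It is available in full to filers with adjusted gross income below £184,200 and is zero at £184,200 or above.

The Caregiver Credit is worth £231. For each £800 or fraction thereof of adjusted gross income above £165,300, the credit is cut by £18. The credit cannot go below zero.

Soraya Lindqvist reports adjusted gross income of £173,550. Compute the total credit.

£6,227

Disability Support Credit: 28% of the £1,450 excess over £172,100 is £406; credit = £1,050 − £406 = £644.
Child Care Credit: £173,550 is below the £184,200 cutoff, so the full £5,550 applies.
Caregiver Credit: income exceeds £165,300 by £8,250, which is 11 full-or-partial £800 increments; reduction = 11 × £18 = £198, leaving £33.
Total: £644 + £5,550 + £33 = £6,227.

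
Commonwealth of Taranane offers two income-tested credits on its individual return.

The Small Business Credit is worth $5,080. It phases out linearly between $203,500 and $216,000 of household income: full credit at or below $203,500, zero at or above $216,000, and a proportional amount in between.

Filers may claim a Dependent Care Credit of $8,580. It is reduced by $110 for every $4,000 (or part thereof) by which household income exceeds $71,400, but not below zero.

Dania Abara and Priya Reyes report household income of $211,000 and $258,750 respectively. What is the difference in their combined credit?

$3,352

Dania ($211,000): Small Business Credit: $211,000 is $7,500 into a $12,500 phase-out range, leaving 5,000/12,500 of the credit: $5,080 × 5,000/12,500 = $2,032. Dependent Care Credit: income exceeds $71,400 by $139,600, which is 35 full-or-partial $4,000 increments; reduction = 35 × $110 = $3,850, leaving $4,730. total $2,032 + $4,730 = $6,762
Priya ($258,750): Small Business Credit: $258,750 is at or above $216,000, so the credit is $0. Dependent Care Credit: income exceeds $71,400 by $187,350, which is 47 full-or-partial $4,000 increments; reduction = 47 × $110 = $5,170, leaving $3,410. total $0 + $3,410 = $3,410
Difference: |$6,762 − $3,410| = $3,352.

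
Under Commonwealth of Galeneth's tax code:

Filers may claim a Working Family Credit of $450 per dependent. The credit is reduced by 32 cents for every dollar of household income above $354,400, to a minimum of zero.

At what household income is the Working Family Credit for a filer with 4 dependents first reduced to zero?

Full credit = 4 × $450 = $1,800.
The credit falls by 32% of each dollar above $354,400, so it reaches zero when the excess is $1,800 / 32% = $5,625: income = $354,400 + $5,625 = $360,025.

$360,025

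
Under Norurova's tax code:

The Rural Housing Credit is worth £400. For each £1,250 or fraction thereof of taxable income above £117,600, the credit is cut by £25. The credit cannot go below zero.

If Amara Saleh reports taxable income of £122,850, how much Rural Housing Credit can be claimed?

Rural Housing Credit: income exceeds £117,600 by £5,250, which is 5 full-or-partial £1,250 increments; reduction = 5 × £25 = £125, leaving £275.

£275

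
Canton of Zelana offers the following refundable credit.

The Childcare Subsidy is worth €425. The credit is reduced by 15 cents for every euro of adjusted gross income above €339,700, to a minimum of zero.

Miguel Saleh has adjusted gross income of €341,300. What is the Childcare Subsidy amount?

€185

Childcare Subsidy: 15% of the €1,600 excess over €339,700 is €240; credit = €425 − €240 = €185.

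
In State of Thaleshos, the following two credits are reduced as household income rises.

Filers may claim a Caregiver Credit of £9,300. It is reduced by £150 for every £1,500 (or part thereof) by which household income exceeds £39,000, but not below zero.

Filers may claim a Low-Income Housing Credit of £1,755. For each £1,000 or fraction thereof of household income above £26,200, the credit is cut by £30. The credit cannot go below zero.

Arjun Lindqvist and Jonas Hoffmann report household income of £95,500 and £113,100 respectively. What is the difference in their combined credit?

Arjun (£95,500): Caregiver Credit: income exceeds £39,000 by £56,500, which is 38 full-or-partial £1,500 increments; reduction = 38 × £150 = £5,700, leaving £3,600. Low-Income Housing Credit: income exceeds £26,200 by £69,300 → 70 increments × £30 = £2,100 ≥ base, so the credit is £0. total £3,600 + £0 = £3,600
Jonas (£113,100): Caregiver Credit: income exceeds £39,000 by £74,100, which is 50 full-or-partial £1,500 increments; reduction = 50 × £150 = £7,500, leaving £1,800. Low-Income Housing Credit: income exceeds £26,200 by £86,900 → 87 increments × £30 = £2,610 ≥ base, so the credit is £0. total £1,800 + £0 = £1,800
Difference: |£3,600 − £1,800| = £1,800.

£1,800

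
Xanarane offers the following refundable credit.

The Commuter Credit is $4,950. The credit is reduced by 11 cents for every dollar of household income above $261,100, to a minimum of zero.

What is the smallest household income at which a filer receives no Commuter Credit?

$306,100

The credit falls by 11% of each dollar above $261,100, so it reaches zero when the excess is $4,950 / 11% = $45,000: income = $261,100 + $45,000 = $306,100.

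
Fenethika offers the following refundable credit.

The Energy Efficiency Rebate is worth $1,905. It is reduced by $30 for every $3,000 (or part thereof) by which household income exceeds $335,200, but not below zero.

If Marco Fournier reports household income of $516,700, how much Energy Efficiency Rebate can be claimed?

Energy Efficiency Rebate: income exceeds $335,200 by $181,500, which is 61 full-or-partial $3,000 increments; reduction = 61 × $30 = $1,830, leaving $75.

$75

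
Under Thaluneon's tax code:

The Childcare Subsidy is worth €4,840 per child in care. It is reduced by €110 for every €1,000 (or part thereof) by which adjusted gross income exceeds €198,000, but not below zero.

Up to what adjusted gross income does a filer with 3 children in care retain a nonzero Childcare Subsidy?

€329,000

Full credit = 3 × €4,840 = €14,520.
After 131 increments the reduction is 131 × €110 = €14,410, leaving €110; one more increment wipes it out. Increment 131 ends at excess 131 × €1,000 = €131,000, so the highest qualifying income is €198,000 + €131,000 = €329,000.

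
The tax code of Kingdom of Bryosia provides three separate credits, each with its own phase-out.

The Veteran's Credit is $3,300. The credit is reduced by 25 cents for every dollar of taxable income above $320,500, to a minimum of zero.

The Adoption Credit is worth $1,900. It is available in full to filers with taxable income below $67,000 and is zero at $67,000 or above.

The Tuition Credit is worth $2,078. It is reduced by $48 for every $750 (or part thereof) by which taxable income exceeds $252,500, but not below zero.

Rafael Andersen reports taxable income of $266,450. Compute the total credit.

$4,466

Veteran's Credit: $266,450 is at or below the $320,500 threshold, so the full $3,300 applies.
Adoption Credit: $266,450 meets or exceeds the $67,000 cutoff, so the credit is $0.
Tuition Credit: income exceeds $252,500 by $13,950, which is 19 full-or-partial $750 increments; reduction = 19 × $48 = $912, leaving $1,166.
Total: $3,300 + $0 + $1,166 = $4,466.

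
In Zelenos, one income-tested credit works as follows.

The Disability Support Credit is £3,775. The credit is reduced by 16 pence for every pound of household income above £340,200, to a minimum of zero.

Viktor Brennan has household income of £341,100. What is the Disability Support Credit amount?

£3,631

Disability Support Credit: 16% of the £900 excess over £340,200 is £144; credit = £3,775 − £144 = £3,631.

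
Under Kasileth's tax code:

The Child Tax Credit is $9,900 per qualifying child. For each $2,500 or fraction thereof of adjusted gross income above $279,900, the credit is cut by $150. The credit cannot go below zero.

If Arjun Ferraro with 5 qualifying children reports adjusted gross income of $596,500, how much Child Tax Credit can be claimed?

Child Tax Credit: base = 5 × $9,900 = $49,500. income exceeds $279,900 by $316,600, which is 127 full-or-partial $2,500 increments; reduction = 127 × $150 = $19,050, leaving $30,450.

$30,450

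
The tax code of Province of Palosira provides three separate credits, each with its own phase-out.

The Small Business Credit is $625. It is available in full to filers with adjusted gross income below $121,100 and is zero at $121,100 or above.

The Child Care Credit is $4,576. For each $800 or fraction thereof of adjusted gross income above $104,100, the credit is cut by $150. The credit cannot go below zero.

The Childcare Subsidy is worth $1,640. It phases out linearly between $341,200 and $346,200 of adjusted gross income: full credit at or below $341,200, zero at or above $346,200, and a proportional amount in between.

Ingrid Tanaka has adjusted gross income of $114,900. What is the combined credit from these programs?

Small Business Credit: $114,900 is below the $121,100 cutoff, so the full $625 applies.
Child Care Credit: income exceeds $104,100 by $10,800, which is 14 full-or-partial $800 increments; reduction = 14 × $150 = $2,100, leaving $2,476.
Childcare Subsidy: $114,900 is at or below the $341,200 threshold, so the full $1,640 applies.
Total: $625 + $2,476 + $1,640 = $4,741.

$4,741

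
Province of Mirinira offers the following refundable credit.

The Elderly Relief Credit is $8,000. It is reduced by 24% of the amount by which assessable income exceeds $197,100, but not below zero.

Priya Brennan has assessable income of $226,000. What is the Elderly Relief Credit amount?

Elderly Relief Credit: 24% of the $28,900 excess over $197,100 is $6,936; credit = $8,000 − $6,936 = $1,064.

$1,064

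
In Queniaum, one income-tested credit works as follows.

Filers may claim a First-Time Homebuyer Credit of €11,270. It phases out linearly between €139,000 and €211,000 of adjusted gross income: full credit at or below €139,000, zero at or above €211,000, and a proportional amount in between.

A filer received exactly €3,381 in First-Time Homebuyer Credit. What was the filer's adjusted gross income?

€189,400

€3,381 is 3,381/11,270 of the full €11,270, so 7,889/11,270 of the €72,000 range has been used: income = €139,000 + €72,000 × 7,889/11,270 = €189,400.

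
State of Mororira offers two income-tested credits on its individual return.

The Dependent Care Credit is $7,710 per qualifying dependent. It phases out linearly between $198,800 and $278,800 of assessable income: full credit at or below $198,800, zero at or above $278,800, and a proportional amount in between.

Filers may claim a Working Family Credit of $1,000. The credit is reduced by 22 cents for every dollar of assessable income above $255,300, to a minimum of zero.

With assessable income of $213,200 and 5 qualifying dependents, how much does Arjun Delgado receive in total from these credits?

$32,611

Dependent Care Credit: base = 5 × $7,710 = $38,550. $213,200 is $14,400 into a $80,000 phase-out range, leaving 65,600/80,000 of the credit: $38,550 × 65,600/80,000 = $31,611.
Working Family Credit: $213,200 is at or below the $255,300 threshold, so the full $1,000 applies.
Total: $31,611 + $1,000 = $32,611.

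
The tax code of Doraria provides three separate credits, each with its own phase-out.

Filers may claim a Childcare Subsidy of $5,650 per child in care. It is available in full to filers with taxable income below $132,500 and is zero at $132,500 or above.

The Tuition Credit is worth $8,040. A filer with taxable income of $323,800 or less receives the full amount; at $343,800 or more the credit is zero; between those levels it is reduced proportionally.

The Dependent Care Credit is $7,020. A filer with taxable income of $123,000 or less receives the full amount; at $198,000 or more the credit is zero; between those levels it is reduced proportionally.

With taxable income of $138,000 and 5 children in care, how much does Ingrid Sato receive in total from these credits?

$13,656

Childcare Subsidy: base = 5 × $5,650 = $28,250. $138,000 meets or exceeds the $132,500 cutoff, so the credit is $0.
Tuition Credit: $138,000 is at or below the $323,800 threshold, so the full $8,040 applies.
Dependent Care Credit: $138,000 is $15,000 into a $75,000 phase-out range, leaving 60,000/75,000 of the credit: $7,020 × 60,000/75,000 = $5,616.
Total: $0 + $8,040 + $5,616 = $13,656.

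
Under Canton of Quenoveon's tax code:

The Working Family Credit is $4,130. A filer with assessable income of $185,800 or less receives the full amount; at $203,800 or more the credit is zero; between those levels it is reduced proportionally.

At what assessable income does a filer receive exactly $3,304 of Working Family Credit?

$3,304 is 3,304/4,130 of the full $4,130, so 826/4,130 of the $18,000 range has been used: income = $185,800 + $18,000 × 826/4,130 = $189,400.

$189,400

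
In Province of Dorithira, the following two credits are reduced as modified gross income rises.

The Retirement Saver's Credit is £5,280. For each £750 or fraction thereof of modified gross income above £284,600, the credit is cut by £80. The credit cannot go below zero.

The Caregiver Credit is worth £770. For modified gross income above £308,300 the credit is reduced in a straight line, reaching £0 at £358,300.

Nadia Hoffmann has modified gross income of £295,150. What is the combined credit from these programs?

Retirement Saver's Credit: income exceeds £284,600 by £10,550, which is 15 full-or-partial £750 increments; reduction = 15 × £80 = £1,200, leaving £4,080.
Caregiver Credit: £295,150 is at or below the £308,300 threshold, so the full £770 applies.
Total: £4,080 + £770 = £4,850.

£4,850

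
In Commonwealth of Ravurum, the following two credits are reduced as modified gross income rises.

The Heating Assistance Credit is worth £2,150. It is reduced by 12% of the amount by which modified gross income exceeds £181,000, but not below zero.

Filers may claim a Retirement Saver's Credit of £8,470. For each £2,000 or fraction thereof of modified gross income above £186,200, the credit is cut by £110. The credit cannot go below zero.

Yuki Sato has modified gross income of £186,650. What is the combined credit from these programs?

£9,832

Heating Assistance Credit: 12% of the £5,650 excess over £181,000 is £678; credit = £2,150 − £678 = £1,472.
Retirement Saver's Credit: income exceeds £186,200 by £450, which is 1 full-or-partial £2,000 increment; reduction = 1 × £110 = £110, leaving £8,360.
Total: £1,472 + £8,360 = £9,832.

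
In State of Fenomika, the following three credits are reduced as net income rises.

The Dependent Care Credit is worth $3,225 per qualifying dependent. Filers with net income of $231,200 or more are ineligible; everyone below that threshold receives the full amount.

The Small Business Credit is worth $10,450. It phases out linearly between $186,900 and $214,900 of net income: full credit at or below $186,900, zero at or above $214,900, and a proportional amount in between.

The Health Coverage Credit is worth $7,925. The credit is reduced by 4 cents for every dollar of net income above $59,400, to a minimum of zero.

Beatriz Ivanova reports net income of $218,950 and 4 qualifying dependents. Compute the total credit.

Dependent Care Credit: base = 4 × $3,225 = $12,900. $218,950 is below the $231,200 cutoff, so the full $12,900 applies.
Small Business Credit: $218,950 is at or above $214,900, so the credit is $0.
Health Coverage Credit: 4% of the $159,550 excess over $59,400 is $6,382; credit = $7,925 − $6,382 = $1,543.
Total: $12,900 + $0 + $1,543 = $14,443.

$14,443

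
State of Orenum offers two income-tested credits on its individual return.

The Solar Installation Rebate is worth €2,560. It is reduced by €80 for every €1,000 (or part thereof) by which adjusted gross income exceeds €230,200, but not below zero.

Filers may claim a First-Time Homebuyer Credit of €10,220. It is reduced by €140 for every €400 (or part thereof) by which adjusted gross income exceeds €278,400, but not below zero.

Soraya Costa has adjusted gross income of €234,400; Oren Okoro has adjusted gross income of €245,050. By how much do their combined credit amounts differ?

Soraya (€234,400): Solar Installation Rebate: income exceeds €230,200 by €4,200, which is 5 full-or-partial €1,000 increments; reduction = 5 × €80 = €400, leaving €2,160. First-Time Homebuyer Credit: €234,400 is at or below the €278,400 threshold, so the full €10,220 applies. total €2,160 + €10,220 = €12,380
Oren (€245,050): Solar Installation Rebate: income exceeds €230,200 by €14,850, which is 15 full-or-partial €1,000 increments; reduction = 15 × €80 = €1,200, leaving €1,360. First-Time Homebuyer Credit: €245,050 is at or below the €278,400 threshold, so the full €10,220 applies. total €1,360 + €10,220 = €11,580
Difference: |€12,380 − €11,580| = €800.

€800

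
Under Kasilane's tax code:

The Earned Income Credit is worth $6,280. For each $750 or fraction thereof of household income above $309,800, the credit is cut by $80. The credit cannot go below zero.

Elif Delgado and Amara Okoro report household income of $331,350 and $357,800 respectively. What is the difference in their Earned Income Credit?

Elif ($331,350): Earned Income Credit: income exceeds $309,800 by $21,550, which is 29 full-or-partial $750 increments; reduction = 29 × $80 = $2,320, leaving $3,960.
Amara ($357,800): Earned Income Credit: income exceeds $309,800 by $48,000, which is 64 full-or-partial $750 increments; reduction = 64 × $80 = $5,120, leaving $1,160.
Difference: |$3,960 − $1,160| = $2,800.

$2,800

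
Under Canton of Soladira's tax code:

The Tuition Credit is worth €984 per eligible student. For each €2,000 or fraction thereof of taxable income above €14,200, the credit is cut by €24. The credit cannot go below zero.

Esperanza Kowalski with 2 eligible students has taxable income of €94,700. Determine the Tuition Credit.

€984

Tuition Credit: base = 2 × €984 = €1,968. income exceeds €14,200 by €80,500, which is 41 full-or-partial €2,000 increments; reduction = 41 × €24 = €984, leaving €984.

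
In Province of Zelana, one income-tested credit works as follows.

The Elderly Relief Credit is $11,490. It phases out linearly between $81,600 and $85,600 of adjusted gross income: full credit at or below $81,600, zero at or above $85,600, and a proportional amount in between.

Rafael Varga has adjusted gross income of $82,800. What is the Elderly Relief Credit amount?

$8,043

Elderly Relief Credit: $82,800 is $1,200 into a $4,000 phase-out range, leaving 2,800/4,000 of the credit: $11,490 × 2,800/4,000 = $8,043.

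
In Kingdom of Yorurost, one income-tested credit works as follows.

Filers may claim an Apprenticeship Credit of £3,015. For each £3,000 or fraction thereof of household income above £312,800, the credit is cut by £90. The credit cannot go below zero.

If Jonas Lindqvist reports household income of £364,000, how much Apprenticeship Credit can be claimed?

£1,395

Apprenticeship Credit: income exceeds £312,800 by £51,200, which is 18 full-or-partial £3,000 increments; reduction = 18 × £90 = £1,620, leaving £1,395.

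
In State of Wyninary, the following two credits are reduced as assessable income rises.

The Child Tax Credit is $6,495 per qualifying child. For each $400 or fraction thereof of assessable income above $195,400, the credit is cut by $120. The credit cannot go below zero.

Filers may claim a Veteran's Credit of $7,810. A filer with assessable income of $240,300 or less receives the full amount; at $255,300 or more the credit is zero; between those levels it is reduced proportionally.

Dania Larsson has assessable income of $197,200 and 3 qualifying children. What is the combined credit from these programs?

$26,695

Child Tax Credit: base = 3 × $6,495 = $19,485. income exceeds $195,400 by $1,800, which is 5 full-or-partial $400 increments; reduction = 5 × $120 = $600, leaving $18,885.
Veteran's Credit: $197,200 is at or below the $240,300 threshold, so the full $7,810 applies.
Total: $18,885 + $7,810 = $26,695.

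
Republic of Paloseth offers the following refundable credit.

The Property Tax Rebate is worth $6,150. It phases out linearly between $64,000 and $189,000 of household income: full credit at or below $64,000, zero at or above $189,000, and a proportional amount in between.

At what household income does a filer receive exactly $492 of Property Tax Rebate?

$492 is 492/6,150 of the full $6,150, so 5,658/6,150 of the $125,000 range has been used: income = $64,000 + $125,000 × 5,658/6,150 = $179,000.

$179,000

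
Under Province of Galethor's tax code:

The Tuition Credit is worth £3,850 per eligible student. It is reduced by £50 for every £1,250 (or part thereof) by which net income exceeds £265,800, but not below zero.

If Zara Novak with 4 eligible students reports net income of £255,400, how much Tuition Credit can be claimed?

Tuition Credit: base = 4 × £3,850 = £15,400. £255,400 is at or below the £265,800 threshold, so the full £15,400 applies.

£15,400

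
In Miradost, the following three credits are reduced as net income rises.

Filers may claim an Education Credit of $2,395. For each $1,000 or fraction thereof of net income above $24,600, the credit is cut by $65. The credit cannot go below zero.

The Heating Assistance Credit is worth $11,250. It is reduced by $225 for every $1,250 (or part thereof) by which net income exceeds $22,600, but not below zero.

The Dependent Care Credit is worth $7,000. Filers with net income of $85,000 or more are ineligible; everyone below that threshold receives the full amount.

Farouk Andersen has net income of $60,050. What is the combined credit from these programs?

$11,555

Education Credit: income exceeds $24,600 by $35,450, which is 36 full-or-partial $1,000 increments; reduction = 36 × $65 = $2,340, leaving $55.
Heating Assistance Credit: income exceeds $22,600 by $37,450, which is 30 full-or-partial $1,250 increments; reduction = 30 × $225 = $6,750, leaving $4,500.
Dependent Care Credit: $60,050 is below the $85,000 cutoff, so the full $7,000 applies.
Total: $55 + $4,500 + $7,000 = $11,555.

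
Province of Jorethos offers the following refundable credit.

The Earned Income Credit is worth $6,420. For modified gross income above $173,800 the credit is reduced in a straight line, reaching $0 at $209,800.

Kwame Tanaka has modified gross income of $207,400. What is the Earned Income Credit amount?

$428

Earned Income Credit: $207,400 is $33,600 into a $36,000 phase-out range, leaving 2,400/36,000 of the credit: $6,420 × 2,400/36,000 = $428.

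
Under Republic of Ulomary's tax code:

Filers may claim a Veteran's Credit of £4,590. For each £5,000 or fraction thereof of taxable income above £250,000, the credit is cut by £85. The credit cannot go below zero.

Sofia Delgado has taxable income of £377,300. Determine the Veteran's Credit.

Veteran's Credit: income exceeds £250,000 by £127,300, which is 26 full-or-partial £5,000 increments; reduction = 26 × £85 = £2,210, leaving £2,380.

£2,380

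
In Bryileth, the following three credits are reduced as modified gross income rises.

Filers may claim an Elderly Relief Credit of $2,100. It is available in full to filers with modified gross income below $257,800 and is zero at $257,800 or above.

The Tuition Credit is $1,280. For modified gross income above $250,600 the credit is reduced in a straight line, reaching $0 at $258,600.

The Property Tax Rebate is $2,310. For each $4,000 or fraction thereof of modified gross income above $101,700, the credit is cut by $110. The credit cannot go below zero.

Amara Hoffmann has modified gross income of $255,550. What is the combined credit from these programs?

Elderly Relief Credit: $255,550 is below the $257,800 cutoff, so the full $2,100 applies.
Tuition Credit: $255,550 is $4,950 into a $8,000 phase-out range, leaving 3,050/8,000 of the credit: $1,280 × 3,050/8,000 = $488.
Property Tax Rebate: income exceeds $101,700 by $153,850 → 39 increments × $110 = $4,290 ≥ base, so the credit is $0.
Total: $2,100 + $488 + $0 = $2,588.

$2,588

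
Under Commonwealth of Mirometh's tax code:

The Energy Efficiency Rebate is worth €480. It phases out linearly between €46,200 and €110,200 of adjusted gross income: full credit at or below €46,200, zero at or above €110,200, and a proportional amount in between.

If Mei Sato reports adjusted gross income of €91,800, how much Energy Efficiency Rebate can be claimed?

€138

Energy Efficiency Rebate: €91,800 is €45,600 into a €64,000 phase-out range, leaving 18,400/64,000 of the credit: €480 × 18,400/64,000 = €138.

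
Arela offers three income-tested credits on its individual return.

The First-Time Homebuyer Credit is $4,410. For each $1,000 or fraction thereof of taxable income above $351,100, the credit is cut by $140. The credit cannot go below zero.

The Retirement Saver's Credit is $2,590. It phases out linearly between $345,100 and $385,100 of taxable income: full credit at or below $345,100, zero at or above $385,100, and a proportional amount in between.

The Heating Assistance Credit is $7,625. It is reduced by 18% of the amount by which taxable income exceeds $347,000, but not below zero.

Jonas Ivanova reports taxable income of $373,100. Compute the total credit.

$5,034

First-Time Homebuyer Credit: income exceeds $351,100 by $22,000, which is 22 full-or-partial $1,000 increments; reduction = 22 × $140 = $3,080, leaving $1,330.
Retirement Saver's Credit: $373,100 is $28,000 into a $40,000 phase-out range, leaving 12,000/40,000 of the credit: $2,590 × 12,000/40,000 = $777.
Heating Assistance Credit: 18% of the $26,100 excess over $347,000 is $4,698; credit = $7,625 − $4,698 = $2,927.
Total: $1,330 + $777 + $2,927 = $5,034.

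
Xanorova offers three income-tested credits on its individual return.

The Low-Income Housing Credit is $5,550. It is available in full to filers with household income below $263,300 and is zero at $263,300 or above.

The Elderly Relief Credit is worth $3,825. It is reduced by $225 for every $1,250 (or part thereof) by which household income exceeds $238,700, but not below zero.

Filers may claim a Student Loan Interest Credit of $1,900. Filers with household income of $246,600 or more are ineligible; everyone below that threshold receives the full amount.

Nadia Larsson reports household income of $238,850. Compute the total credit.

Low-Income Housing Credit: $238,850 is below the $263,300 cutoff, so the full $5,550 applies.
Elderly Relief Credit: income exceeds $238,700 by $150, which is 1 full-or-partial $1,250 increment; reduction = 1 × $225 = $225, leaving $3,600.
Student Loan Interest Credit: $238,850 is below the $246,600 cutoff, so the full $1,900 applies.
Total: $5,550 + $3,600 + $1,900 = $11,050.

$11,050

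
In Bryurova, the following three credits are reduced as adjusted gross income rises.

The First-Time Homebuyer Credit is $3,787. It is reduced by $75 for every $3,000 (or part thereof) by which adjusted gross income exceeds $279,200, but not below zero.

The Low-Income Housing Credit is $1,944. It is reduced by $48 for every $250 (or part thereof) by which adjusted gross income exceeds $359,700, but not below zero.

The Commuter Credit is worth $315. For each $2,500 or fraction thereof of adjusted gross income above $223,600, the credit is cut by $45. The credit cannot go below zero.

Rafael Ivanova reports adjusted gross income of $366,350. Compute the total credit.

$2,185

First-Time Homebuyer Credit: income exceeds $279,200 by $87,150, which is 30 full-or-partial $3,000 increments; reduction = 30 × $75 = $2,250, leaving $1,537.
Low-Income Housing Credit: income exceeds $359,700 by $6,650, which is 27 full-or-partial $250 increments; reduction = 27 × $48 = $1,296, leaving $648.
Commuter Credit: income exceeds $223,600 by $142,750 → 58 increments × $45 = $2,610 ≥ base, so the credit is $0.
Total: $1,537 + $648 + $0 = $2,185.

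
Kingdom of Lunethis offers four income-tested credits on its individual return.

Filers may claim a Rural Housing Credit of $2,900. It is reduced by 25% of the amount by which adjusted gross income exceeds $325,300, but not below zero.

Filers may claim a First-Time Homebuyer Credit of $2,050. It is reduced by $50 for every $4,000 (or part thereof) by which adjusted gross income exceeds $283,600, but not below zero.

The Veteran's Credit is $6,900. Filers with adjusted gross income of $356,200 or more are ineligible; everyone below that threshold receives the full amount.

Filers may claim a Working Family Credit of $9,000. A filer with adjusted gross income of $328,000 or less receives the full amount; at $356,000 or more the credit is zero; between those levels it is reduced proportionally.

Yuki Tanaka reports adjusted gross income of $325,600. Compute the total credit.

$20,225

Rural Housing Credit: 25% of the $300 excess over $325,300 is $75; credit = $2,900 − $75 = $2,825.
First-Time Homebuyer Credit: income exceeds $283,600 by $42,000, which is 11 full-or-partial $4,000 increments; reduction = 11 × $50 = $550, leaving $1,500.
Veteran's Credit: $325,600 is below the $356,200 cutoff, so the full $6,900 applies.
Working Family Credit: $325,600 is at or below the $328,000 threshold, so the full $9,000 applies.
Total: $2,825 + $1,500 + $6,900 + $9,000 = $20,225.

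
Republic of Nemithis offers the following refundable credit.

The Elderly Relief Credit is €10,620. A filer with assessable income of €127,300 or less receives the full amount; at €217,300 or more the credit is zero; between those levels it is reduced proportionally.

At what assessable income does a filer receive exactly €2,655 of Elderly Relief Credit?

€2,655 is 2,655/10,620 of the full €10,620, so 7,965/10,620 of the €90,000 range has been used: income = €127,300 + €90,000 × 7,965/10,620 = €194,800.

€194,800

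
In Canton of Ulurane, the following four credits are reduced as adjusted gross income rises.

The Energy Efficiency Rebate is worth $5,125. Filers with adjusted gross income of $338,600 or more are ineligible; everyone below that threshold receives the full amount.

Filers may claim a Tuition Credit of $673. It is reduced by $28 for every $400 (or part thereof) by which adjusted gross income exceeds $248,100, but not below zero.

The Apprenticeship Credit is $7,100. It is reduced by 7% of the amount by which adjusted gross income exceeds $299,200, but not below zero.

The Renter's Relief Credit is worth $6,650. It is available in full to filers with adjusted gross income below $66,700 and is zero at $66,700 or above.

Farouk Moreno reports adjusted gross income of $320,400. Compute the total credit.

Energy Efficiency Rebate: $320,400 is below the $338,600 cutoff, so the full $5,125 applies.
Tuition Credit: income exceeds $248,100 by $72,300 → 181 increments × $28 = $5,068 ≥ base, so the credit is $0.
Apprenticeship Credit: 7% of the $21,200 excess over $299,200 is $1,484; credit = $7,100 − $1,484 = $5,616.
Renter's Relief Credit: $320,400 meets or exceeds the $66,700 cutoff, so the credit is $0.
Total: $5,125 + $0 + $5,616 + $0 = $10,741.

$10,741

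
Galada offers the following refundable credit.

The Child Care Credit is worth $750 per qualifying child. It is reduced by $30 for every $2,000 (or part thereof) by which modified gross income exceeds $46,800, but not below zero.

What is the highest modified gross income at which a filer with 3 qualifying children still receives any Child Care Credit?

$194,800

Full credit = 3 × $750 = $2,250.
After 74 increments the reduction is 74 × $30 = $2,220, leaving $30; one more increment wipes it out. Increment 74 ends at excess 74 × $2,000 = $148,000, so the highest qualifying income is $46,800 + $148,000 = $194,800.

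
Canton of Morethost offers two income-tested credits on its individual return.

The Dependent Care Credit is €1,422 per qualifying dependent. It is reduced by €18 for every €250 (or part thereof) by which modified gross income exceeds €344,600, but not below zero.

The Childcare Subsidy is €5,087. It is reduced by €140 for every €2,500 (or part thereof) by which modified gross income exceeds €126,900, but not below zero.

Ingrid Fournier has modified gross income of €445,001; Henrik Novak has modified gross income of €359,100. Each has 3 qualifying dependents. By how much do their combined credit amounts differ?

€3,222

Ingrid (€445,001): Dependent Care Credit: base = 3 × €1,422 = €4,266. income exceeds €344,600 by €100,401 → 402 increments × €18 = €7,236 ≥ base, so the credit is €0. Childcare Subsidy: income exceeds €126,900 by €318,101 → 128 increments × €140 = €17,920 ≥ base, so the credit is €0. total €0 + €0 = €0
Henrik (€359,100): Dependent Care Credit: base = 3 × €1,422 = €4,266. income exceeds €344,600 by €14,500, which is 58 full-or-partial €250 increments; reduction = 58 × €18 = €1,044, leaving €3,222. Childcare Subsidy: income exceeds €126,900 by €232,200 → 93 increments × €140 = €13,020 ≥ base, so the credit is €0. total €3,222 + €0 = €3,222
Difference: |€0 − €3,222| = €3,222.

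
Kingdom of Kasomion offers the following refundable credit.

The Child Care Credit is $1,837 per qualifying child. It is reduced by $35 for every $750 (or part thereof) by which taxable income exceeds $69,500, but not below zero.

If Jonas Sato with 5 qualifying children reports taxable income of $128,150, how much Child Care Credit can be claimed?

$6,420

Child Care Credit: base = 5 × $1,837 = $9,185. income exceeds $69,500 by $58,650, which is 79 full-or-partial $750 increments; reduction = 79 × $35 = $2,765, leaving $6,420.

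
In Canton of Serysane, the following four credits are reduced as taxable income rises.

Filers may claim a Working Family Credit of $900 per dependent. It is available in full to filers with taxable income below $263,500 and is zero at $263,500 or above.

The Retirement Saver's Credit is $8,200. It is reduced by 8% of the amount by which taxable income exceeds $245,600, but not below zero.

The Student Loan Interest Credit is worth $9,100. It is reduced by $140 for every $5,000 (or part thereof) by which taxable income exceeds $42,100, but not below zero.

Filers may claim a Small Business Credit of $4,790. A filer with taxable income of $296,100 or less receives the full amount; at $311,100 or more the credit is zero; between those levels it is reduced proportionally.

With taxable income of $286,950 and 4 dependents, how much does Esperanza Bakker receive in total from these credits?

$11,922

Working Family Credit: base = 4 × $900 = $3,600. $286,950 meets or exceeds the $263,500 cutoff, so the credit is $0.
Retirement Saver's Credit: 8% of the $41,350 excess over $245,600 is $3,308; credit = $8,200 − $3,308 = $4,892.
Student Loan Interest Credit: income exceeds $42,100 by $244,850, which is 49 full-or-partial $5,000 increments; reduction = 49 × $140 = $6,860, leaving $2,240.
Small Business Credit: $286,950 is at or below the $296,100 threshold, so the full $4,790 applies.
Total: $0 + $4,892 + $2,240 + $4,790 = $11,922.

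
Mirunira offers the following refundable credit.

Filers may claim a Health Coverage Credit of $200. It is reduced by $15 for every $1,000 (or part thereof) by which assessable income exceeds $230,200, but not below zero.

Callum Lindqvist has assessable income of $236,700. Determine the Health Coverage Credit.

$95

Health Coverage Credit: income exceeds $230,200 by $6,500, which is 7 full-or-partial $1,000 increments; reduction = 7 × $15 = $105, leaving $95.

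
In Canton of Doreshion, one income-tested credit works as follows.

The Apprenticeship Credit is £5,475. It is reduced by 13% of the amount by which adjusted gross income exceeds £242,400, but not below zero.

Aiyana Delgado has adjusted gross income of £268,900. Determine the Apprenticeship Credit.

£2,030

Apprenticeship Credit: 13% of the £26,500 excess over £242,400 is £3,445; credit = £5,475 − £3,445 = £2,030.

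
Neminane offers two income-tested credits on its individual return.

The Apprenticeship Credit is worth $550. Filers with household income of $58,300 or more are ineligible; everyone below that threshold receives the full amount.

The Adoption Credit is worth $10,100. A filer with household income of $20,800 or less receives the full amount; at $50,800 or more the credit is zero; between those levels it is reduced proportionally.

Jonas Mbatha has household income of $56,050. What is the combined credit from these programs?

Apprenticeship Credit: $56,050 is below the $58,300 cutoff, so the full $550 applies.
Adoption Credit: $56,050 is at or above $50,800, so the credit is $0.
Total: $550 + $0 = $550.

$550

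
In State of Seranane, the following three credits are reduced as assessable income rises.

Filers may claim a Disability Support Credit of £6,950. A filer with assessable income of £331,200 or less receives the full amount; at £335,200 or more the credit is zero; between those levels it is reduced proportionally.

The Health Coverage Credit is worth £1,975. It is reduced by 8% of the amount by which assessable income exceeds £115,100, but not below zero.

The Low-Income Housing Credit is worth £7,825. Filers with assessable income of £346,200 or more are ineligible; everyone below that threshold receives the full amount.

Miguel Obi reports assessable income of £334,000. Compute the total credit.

Disability Support Credit: £334,000 is £2,800 into a £4,000 phase-out range, leaving 1,200/4,000 of the credit: £6,950 × 1,200/4,000 = £2,085.
Health Coverage Credit: 8% of the £218,900 excess over £115,100 is £17,512 ≥ base, so the credit is £0.
Low-Income Housing Credit: £334,000 is below the £346,200 cutoff, so the full £7,825 applies.
Total: £2,085 + £0 + £7,825 = £9,910.

£9,910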